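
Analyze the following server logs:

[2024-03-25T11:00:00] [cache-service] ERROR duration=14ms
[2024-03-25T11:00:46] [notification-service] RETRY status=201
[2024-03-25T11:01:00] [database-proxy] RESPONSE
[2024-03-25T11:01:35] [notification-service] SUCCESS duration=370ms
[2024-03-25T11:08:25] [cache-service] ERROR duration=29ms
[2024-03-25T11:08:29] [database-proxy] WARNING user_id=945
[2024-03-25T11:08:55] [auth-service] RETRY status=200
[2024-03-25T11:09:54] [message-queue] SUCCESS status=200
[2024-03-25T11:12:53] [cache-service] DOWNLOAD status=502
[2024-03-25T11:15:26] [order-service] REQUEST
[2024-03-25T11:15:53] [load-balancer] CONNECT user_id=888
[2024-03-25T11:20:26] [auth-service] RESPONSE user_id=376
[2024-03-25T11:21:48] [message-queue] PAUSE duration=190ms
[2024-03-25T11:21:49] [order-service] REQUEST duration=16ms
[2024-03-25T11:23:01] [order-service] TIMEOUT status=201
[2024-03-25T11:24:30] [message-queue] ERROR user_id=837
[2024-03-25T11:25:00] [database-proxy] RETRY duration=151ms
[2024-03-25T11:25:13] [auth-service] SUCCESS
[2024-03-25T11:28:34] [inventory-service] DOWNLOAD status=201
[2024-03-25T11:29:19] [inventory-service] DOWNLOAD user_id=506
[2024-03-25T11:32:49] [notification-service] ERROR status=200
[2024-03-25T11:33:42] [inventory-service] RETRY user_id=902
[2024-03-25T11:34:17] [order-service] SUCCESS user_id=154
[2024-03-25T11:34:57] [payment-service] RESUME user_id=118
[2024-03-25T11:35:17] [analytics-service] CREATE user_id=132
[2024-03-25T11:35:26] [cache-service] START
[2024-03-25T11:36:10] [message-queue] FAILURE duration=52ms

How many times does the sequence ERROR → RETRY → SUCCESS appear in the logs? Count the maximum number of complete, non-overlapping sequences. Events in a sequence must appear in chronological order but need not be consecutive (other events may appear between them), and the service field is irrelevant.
4

To count sequences:

1. Look for pattern: ERROR → RETRY → SUCCESS
2. Greedily scan the log in chronological order, matching each sequence element in turn (ignoring service)
3. Each time the full pattern completes, increment the count and restart matching from the next event
4. Complete non-overlapping sequences found: 4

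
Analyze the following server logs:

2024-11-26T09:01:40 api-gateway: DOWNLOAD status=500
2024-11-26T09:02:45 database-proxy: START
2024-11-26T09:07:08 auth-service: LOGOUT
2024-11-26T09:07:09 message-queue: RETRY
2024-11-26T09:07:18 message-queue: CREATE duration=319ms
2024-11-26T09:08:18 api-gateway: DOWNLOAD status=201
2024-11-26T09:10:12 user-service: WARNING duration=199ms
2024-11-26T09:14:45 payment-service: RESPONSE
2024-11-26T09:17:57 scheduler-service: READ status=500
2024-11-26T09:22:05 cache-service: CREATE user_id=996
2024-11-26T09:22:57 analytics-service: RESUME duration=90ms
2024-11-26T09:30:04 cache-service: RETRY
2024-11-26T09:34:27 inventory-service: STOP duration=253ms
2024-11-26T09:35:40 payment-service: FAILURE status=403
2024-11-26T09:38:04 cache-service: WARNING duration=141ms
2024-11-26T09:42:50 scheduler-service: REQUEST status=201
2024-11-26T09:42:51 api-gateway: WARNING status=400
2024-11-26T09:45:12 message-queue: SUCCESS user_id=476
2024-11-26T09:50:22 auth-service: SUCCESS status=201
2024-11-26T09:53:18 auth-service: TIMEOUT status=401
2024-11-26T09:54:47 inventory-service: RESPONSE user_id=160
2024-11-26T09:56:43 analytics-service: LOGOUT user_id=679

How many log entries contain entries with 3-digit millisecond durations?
4

To find matching entries:

1. Pattern to match: entries with 3-digit millisecond durations
2. Scan each log entry for the pattern
3. Count matches: 4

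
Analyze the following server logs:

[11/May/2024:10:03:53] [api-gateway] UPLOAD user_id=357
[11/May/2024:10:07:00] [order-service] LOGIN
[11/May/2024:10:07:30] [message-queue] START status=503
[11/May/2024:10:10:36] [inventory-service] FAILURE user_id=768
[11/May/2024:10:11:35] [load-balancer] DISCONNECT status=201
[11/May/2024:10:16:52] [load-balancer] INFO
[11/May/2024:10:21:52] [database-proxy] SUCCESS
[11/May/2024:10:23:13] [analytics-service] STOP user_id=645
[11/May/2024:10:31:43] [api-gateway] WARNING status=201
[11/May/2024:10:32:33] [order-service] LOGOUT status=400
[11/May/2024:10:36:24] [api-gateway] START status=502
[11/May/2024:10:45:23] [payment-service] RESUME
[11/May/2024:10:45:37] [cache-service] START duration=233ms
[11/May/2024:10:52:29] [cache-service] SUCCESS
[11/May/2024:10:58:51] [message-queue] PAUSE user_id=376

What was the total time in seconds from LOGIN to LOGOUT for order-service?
1533

To calculate state duration:

1. Find LOGIN event for order-service: 11/May/2024:10:07:00
2. Find LOGOUT event for order-service: 11/May/2024:10:32:33
3. Calculate duration: 11/May/2024:10:32:33 - 11/May/2024:10:07:00 = 1533 seconds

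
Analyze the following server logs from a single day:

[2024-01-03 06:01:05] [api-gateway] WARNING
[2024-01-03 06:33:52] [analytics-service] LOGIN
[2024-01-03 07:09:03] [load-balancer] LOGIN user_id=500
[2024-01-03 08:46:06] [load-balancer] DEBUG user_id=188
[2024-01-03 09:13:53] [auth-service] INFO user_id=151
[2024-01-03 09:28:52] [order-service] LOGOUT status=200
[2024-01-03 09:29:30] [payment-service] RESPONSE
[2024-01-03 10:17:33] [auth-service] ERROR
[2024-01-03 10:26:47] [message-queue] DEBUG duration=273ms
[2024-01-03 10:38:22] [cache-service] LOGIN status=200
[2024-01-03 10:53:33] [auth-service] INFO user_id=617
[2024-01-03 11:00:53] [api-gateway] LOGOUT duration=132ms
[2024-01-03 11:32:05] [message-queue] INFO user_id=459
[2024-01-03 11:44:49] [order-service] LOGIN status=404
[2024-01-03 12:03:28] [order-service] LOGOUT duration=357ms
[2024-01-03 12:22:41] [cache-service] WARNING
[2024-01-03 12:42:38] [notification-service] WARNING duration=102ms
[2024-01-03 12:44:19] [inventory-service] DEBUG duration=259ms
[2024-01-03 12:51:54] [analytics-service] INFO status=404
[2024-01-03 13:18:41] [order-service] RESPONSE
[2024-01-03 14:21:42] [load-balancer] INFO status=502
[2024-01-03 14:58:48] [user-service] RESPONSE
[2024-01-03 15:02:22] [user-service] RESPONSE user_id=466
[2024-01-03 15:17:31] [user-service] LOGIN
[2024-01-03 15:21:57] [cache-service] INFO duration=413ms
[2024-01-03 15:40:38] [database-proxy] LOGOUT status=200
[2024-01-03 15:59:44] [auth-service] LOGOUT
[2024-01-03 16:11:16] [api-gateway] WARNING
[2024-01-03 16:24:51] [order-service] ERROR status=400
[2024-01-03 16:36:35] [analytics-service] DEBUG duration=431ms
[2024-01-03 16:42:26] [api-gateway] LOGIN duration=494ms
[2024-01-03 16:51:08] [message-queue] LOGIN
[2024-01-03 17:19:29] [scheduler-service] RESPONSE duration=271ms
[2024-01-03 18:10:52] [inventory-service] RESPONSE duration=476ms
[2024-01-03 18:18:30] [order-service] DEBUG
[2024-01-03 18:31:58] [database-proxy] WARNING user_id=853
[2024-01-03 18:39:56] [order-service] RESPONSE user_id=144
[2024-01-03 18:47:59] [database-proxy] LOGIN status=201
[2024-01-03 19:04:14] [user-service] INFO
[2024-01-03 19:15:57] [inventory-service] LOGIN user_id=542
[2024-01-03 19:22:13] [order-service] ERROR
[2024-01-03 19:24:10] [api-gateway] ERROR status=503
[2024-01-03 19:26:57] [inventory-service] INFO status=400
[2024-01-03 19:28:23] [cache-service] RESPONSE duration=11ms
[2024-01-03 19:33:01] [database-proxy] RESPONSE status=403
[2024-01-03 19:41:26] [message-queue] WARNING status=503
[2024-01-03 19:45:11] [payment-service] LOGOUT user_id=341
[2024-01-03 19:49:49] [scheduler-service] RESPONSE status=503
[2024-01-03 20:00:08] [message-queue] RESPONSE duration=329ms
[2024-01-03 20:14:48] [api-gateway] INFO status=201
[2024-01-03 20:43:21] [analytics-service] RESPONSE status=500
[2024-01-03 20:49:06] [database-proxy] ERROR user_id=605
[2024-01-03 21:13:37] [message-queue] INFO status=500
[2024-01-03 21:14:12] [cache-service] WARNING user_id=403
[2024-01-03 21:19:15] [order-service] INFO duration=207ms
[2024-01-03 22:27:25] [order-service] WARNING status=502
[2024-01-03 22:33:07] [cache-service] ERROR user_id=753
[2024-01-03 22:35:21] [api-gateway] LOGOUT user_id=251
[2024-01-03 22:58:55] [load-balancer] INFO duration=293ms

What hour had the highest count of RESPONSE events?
19

To find the peak hour:

1. Group all RESPONSE events by hour
2. Count events in each hour
3. Find hour with maximum count
4. Peak hour: 19 (with 3 events)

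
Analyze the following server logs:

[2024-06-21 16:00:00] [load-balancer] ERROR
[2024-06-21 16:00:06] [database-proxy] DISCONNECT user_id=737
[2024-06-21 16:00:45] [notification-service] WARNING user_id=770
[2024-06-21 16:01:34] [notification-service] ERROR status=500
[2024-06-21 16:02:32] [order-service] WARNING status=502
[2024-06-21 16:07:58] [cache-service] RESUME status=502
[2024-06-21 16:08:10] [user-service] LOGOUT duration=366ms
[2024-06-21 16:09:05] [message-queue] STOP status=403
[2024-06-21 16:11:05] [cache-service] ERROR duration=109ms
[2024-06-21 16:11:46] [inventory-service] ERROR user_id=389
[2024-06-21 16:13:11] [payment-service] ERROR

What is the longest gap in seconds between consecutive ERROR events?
571

To find the longest gap:

1. Extract all ERROR events in chronological order
2. Calculate time differences between consecutive events
3. Find the maximum difference
4. Longest gap: 571 seconds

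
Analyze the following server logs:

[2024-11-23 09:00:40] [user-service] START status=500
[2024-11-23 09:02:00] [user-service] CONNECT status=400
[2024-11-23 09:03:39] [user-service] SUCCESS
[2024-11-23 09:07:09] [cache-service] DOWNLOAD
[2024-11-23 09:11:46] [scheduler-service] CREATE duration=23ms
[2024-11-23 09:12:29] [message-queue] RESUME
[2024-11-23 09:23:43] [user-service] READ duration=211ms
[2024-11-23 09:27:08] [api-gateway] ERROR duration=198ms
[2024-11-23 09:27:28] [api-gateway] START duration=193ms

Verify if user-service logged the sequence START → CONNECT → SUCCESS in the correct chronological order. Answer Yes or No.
Yes

To verify sequence order:

1. Find all events in sequence START → CONNECT → SUCCESS for user-service
2. Extract their timestamps
3. Check if timestamps are in ascending order
4. Result: Yes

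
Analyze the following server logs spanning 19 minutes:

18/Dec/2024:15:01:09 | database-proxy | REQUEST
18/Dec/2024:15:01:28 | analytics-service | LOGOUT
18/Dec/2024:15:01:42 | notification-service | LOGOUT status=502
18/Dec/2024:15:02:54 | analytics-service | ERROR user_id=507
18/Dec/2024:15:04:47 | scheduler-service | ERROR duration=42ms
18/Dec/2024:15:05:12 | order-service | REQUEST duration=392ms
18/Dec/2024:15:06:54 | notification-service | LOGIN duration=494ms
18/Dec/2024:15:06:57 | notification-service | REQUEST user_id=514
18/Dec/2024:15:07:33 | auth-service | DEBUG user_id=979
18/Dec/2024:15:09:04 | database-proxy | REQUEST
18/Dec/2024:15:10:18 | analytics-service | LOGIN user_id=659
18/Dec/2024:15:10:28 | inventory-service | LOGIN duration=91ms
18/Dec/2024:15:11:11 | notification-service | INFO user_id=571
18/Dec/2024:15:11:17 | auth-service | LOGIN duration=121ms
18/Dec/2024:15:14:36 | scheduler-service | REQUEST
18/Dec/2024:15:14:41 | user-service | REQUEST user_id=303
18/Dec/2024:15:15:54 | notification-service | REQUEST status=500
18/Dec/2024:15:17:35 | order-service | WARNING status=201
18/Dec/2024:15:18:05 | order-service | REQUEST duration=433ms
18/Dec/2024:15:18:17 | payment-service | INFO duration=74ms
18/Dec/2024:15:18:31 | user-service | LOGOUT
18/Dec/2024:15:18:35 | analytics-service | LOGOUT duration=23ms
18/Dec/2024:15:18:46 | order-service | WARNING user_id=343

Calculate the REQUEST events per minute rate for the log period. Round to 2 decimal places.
0.42

To calculate the rate:

1. Count total REQUEST events: 8
2. Total time period: 19 minutes
3. Rate = 8 / 19 = 0.42 events per minute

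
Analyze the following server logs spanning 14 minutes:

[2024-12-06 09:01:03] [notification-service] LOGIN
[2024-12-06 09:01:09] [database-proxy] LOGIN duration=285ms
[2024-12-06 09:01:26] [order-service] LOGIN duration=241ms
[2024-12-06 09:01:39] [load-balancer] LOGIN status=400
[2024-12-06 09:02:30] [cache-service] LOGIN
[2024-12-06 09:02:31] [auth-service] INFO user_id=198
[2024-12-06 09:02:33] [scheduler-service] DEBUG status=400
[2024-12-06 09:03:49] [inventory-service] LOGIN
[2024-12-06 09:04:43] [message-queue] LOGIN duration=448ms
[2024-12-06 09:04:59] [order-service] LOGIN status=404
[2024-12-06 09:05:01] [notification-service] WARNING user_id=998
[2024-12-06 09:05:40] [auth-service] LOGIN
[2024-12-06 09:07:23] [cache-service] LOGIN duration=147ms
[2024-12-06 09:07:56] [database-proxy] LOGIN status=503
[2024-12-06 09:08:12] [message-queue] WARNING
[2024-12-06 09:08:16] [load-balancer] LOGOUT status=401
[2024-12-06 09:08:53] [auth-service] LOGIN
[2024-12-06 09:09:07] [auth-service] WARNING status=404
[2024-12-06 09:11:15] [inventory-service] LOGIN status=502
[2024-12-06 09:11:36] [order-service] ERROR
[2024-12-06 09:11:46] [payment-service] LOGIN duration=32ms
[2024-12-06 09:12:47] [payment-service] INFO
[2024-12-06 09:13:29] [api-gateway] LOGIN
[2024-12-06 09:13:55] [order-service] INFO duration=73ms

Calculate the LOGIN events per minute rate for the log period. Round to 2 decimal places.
1.07

To calculate the rate:

1. Count total LOGIN events: 15
2. Total time period: 14 minutes
3. Rate = 15 / 14 = 1.07 events per minute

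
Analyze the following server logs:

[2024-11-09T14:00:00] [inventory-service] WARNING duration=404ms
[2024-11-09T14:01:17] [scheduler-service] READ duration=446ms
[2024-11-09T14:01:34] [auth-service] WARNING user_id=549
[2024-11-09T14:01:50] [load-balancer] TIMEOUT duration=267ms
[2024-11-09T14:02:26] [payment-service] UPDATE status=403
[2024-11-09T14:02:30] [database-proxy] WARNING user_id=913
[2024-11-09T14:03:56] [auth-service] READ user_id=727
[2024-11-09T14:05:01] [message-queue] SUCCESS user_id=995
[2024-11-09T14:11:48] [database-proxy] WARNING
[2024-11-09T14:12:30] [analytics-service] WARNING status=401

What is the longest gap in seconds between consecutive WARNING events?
558

To find the longest gap:

1. Extract all WARNING events in chronological order
2. Calculate time differences between consecutive events
3. Find the maximum difference
4. Longest gap: 558 seconds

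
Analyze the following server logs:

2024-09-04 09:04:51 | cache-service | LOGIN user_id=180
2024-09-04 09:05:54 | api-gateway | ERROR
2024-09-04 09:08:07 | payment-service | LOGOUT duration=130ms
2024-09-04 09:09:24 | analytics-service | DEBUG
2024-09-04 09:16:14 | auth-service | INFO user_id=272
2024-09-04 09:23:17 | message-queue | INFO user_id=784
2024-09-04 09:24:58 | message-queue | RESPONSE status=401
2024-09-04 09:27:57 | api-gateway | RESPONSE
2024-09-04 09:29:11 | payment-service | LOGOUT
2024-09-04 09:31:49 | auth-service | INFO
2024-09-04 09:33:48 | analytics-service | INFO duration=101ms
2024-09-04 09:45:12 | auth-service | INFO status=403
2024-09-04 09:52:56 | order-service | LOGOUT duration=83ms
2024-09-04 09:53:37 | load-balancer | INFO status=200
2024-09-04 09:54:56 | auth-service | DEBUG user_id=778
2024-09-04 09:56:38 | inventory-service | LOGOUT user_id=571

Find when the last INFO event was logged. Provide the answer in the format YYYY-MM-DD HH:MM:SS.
2024-09-04 09:53:37

To find the last event:

1. Filter for all INFO events
2. Sort by timestamp
3. Select the last one
4. Timestamp: 2024-09-04 09:53:37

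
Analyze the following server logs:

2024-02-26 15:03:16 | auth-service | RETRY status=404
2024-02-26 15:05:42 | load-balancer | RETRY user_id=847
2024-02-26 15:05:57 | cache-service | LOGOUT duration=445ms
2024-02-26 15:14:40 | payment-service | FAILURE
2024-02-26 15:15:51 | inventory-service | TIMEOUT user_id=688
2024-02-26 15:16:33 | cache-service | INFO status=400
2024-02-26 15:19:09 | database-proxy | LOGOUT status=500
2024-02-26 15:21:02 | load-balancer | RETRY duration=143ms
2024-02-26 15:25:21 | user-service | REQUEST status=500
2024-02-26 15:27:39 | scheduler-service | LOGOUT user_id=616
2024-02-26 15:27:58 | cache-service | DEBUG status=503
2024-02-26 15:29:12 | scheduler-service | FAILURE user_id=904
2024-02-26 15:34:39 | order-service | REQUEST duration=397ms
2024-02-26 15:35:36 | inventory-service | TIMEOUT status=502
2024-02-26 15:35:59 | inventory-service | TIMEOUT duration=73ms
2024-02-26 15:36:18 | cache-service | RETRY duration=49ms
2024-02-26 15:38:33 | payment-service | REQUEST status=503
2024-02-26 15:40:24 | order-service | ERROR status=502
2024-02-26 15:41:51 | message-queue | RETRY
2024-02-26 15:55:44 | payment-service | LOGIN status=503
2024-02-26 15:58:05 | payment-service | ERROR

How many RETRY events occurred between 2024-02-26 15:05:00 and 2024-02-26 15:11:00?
1

To count events in the time window:

1. Window boundaries: 2024-02-26 15:05:00 to 2024-02-26 15:11:00
2. Filter for RETRY events within this window
3. Count matching events: 1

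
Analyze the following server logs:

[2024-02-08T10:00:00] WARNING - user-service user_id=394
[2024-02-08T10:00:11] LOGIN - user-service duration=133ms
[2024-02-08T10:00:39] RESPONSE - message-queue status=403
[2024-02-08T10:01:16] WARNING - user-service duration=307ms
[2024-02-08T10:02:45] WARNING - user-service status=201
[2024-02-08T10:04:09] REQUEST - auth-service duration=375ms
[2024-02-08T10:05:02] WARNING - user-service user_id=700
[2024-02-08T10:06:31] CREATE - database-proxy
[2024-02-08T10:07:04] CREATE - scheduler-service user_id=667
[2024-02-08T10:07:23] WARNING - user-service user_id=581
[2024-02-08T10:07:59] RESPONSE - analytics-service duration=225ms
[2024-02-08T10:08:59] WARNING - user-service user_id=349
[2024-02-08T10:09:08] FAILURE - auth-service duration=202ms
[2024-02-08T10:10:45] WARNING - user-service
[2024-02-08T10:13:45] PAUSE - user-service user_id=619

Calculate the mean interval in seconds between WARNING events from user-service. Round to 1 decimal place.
107.5

To calculate average interval:

1. Find all WARNING events for user-service in order
2. Calculate time gaps between consecutive events
3. Compute mean of gaps: 645 / 6 = 107.5 seconds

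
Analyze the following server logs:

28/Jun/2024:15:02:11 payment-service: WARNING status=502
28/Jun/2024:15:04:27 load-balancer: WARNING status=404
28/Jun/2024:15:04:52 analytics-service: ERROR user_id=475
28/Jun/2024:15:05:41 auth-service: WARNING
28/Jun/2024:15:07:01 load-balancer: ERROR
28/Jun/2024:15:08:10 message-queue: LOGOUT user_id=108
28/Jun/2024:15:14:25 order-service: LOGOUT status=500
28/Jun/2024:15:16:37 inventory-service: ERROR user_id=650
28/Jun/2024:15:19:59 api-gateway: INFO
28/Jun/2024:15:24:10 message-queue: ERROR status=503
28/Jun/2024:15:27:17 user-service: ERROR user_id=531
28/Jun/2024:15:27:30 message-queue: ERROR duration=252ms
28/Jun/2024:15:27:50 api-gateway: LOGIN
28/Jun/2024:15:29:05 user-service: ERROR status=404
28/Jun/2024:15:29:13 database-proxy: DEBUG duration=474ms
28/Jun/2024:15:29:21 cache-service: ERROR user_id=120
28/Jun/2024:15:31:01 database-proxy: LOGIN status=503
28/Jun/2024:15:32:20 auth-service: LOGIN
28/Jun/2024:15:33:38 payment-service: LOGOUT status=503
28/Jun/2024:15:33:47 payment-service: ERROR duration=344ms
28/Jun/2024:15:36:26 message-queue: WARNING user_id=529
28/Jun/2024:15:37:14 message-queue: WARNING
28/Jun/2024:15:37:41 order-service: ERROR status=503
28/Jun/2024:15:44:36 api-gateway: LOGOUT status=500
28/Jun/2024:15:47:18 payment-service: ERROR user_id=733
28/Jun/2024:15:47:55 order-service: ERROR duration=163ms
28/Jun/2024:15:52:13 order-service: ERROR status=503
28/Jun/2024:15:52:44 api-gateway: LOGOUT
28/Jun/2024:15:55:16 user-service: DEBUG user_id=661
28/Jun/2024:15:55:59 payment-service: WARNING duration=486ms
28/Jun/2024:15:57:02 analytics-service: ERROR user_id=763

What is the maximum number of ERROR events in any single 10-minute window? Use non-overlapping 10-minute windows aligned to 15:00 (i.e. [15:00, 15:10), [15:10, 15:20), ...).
5

To find the burst window:

1. Divide the log period into non-overlapping 10-minute windows starting at 15:00
2. Count ERROR events in each window
3. Find the window with maximum count
4. Maximum events in a window: 5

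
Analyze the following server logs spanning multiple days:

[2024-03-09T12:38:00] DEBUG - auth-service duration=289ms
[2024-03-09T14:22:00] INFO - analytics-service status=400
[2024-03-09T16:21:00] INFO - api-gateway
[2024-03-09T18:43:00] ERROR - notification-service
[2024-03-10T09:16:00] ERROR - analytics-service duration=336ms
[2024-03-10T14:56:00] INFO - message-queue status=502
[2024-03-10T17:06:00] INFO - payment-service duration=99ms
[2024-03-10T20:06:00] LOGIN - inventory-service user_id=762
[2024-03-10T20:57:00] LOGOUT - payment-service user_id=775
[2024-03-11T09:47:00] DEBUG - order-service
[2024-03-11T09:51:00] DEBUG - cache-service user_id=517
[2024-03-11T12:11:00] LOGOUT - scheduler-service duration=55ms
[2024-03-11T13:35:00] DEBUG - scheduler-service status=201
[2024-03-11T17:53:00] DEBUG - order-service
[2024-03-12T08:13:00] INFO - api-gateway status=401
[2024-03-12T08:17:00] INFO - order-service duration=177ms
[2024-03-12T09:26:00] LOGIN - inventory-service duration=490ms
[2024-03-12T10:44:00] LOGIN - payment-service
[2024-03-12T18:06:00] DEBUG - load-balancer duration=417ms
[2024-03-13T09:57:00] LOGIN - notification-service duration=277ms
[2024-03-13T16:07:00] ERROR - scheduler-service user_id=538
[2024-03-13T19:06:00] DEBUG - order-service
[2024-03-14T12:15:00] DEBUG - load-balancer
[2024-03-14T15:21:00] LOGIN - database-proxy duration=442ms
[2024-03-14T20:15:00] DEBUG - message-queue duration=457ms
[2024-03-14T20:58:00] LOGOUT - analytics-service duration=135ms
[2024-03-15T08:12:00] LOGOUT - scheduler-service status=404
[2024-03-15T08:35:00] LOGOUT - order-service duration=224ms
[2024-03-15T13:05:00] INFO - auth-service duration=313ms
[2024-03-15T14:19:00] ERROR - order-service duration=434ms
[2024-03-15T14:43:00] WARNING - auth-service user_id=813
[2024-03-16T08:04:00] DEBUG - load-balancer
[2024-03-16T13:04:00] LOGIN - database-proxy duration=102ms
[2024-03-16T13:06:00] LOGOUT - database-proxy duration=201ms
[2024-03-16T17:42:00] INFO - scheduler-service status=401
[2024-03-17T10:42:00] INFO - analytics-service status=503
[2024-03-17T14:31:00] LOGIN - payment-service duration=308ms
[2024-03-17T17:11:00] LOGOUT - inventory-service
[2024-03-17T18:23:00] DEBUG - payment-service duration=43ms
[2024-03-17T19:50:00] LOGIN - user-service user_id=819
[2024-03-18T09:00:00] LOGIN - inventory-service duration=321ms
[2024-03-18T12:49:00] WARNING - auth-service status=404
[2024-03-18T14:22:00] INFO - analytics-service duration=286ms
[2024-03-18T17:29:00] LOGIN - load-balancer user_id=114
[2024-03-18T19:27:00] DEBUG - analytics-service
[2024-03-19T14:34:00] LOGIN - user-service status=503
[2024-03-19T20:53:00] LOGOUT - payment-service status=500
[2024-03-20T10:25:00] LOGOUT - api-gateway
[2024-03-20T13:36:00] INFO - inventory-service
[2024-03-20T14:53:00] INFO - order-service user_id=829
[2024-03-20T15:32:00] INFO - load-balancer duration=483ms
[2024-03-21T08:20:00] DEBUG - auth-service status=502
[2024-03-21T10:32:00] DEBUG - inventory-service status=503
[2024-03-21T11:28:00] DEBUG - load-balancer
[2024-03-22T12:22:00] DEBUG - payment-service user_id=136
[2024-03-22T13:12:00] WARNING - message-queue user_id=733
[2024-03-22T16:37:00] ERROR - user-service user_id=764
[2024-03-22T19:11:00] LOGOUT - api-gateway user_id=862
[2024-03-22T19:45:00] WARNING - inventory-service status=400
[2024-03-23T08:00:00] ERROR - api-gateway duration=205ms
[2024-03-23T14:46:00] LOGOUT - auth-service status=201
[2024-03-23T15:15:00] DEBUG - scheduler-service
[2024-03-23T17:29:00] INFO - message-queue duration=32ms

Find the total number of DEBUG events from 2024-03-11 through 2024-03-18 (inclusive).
11

To filter by date range:

1. Date range: 2024-03-11 through 2024-03-18, both dates inclusive
2. Filter for DEBUG events whose date falls in this range
3. Count matching events: 11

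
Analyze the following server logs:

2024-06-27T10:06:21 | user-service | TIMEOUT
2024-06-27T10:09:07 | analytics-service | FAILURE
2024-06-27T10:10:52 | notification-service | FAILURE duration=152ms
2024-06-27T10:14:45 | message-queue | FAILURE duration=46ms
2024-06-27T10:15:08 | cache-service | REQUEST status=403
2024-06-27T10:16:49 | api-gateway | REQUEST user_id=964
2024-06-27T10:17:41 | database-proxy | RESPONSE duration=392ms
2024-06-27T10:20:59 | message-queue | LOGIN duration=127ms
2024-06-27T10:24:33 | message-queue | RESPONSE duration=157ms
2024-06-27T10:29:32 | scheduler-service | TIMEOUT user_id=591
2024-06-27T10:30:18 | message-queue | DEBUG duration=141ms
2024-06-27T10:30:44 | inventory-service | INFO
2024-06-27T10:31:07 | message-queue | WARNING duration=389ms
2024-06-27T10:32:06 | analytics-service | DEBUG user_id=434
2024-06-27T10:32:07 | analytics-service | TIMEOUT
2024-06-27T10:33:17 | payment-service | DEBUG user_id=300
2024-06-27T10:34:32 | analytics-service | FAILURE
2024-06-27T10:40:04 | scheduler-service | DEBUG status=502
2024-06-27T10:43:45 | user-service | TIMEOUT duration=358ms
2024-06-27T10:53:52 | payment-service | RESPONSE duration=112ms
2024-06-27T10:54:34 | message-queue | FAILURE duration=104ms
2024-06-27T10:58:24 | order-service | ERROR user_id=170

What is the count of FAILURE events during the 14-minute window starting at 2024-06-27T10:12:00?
1

To count events in the time window:

1. Window boundaries: 2024-06-27T10:12:00 to 2024-06-27T10:26:00
2. Filter for FAILURE events within this window
3. Count matching events: 1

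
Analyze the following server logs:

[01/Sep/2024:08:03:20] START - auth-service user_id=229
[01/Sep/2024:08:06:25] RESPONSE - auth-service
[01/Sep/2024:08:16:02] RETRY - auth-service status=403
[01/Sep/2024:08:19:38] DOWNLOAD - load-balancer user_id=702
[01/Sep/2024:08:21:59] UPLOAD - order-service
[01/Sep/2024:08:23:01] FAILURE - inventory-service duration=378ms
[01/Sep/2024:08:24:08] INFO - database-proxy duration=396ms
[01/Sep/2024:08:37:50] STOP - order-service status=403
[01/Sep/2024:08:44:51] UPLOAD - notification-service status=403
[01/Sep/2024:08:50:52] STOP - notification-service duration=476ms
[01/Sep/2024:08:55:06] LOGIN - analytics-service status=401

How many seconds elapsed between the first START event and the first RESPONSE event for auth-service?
185

To find the time between events:

1. Locate the first START event for auth-service: 01/Sep/2024:08:03:20
2. Locate the first RESPONSE event for auth-service: 01/Sep/2024:08:06:25
3. Calculate the difference: 01/Sep/2024:08:06:25 - 01/Sep/2024:08:03:20 = 185 seconds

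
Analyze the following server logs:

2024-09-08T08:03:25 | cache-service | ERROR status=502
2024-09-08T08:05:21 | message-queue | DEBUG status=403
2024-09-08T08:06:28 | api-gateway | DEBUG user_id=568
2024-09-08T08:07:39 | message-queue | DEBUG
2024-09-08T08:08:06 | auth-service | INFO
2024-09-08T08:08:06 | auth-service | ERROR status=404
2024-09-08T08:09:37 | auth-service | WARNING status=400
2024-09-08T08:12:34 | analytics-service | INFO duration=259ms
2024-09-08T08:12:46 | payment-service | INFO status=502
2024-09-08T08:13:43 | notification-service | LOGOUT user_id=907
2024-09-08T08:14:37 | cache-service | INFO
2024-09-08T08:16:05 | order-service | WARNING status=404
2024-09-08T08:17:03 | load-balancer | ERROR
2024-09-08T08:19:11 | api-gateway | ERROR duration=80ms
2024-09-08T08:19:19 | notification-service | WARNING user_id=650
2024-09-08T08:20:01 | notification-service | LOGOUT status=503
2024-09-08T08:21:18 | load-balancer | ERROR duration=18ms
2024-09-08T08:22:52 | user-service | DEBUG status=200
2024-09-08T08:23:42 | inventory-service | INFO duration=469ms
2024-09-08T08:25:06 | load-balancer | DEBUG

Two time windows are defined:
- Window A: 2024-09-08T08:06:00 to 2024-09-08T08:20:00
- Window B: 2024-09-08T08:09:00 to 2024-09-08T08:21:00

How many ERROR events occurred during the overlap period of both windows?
2

To find overlap events:

1. Window A: 2024-09-08T08:06:00 to 2024-09-08T08:20:00
2. Window B: 2024-09-08T08:09:00 to 2024-09-08T08:21:00
3. Overlap period: 2024-09-08T08:09:00 to 2024-09-08T08:20:00
4. Count ERROR events in overlap: 2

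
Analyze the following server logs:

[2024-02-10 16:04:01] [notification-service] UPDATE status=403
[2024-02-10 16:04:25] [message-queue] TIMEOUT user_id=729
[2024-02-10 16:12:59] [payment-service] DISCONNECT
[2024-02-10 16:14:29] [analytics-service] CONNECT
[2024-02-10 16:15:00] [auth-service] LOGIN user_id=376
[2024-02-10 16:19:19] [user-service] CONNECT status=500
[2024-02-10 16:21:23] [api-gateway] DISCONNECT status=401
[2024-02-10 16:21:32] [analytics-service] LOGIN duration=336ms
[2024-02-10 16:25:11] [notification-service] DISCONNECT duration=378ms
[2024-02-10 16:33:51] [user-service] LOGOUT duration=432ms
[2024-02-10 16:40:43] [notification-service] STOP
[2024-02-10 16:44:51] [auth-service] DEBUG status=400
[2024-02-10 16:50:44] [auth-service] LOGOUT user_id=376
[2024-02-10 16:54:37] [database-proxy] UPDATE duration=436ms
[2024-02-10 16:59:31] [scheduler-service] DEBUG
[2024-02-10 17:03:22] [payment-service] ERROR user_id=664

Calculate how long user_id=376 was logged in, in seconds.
2144

To calculate session duration:

1. Find LOGIN event for user_id=376: 2024-02-10 16:15:00
2. Find LOGOUT event for user_id=376: 2024-02-10 16:50:44
3. Session duration: 2024-02-10 16:50:44 - 2024-02-10 16:15:00 = 2144 seconds (35 minutes)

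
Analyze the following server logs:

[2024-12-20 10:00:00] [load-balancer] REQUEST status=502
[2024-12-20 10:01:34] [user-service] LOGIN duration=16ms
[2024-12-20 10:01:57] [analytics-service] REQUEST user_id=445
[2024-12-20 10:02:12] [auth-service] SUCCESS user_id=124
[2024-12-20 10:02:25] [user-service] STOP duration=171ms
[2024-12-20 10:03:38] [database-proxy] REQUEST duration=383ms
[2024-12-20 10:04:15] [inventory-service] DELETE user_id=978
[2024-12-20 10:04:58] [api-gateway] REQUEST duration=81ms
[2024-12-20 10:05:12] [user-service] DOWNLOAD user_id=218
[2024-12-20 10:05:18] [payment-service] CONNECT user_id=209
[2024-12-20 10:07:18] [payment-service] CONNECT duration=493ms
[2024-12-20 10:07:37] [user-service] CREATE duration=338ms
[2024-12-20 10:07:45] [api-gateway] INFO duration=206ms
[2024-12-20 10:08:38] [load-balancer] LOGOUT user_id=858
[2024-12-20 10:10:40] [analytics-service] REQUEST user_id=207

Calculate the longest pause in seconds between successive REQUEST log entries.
342

To find the longest gap:

1. Extract all REQUEST events in chronological order
2. Calculate time differences between consecutive events
3. Find the maximum difference
4. Longest gap: 342 seconds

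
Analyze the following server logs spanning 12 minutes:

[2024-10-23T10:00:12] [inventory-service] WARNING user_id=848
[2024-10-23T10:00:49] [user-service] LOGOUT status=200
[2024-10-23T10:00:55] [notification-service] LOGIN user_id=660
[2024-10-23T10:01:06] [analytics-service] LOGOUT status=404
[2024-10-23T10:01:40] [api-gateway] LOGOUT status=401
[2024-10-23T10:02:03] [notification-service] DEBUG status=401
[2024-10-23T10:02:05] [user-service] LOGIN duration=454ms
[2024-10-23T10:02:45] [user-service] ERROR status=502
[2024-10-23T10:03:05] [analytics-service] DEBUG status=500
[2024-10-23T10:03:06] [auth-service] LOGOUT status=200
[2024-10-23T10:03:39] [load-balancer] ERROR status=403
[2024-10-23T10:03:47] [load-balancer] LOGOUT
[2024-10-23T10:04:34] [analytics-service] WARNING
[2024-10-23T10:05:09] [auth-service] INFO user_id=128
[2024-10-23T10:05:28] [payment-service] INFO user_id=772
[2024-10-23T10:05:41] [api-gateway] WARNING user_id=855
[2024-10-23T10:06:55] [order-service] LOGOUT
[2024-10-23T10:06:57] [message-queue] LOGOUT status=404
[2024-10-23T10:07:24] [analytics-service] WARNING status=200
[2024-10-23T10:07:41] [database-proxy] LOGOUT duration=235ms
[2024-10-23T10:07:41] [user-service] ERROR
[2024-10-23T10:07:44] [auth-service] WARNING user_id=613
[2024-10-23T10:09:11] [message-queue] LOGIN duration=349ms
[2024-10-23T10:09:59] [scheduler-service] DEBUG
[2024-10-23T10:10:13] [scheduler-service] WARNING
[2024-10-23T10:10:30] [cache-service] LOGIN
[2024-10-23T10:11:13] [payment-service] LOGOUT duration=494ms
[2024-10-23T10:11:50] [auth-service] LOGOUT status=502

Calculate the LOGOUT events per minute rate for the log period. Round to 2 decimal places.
0.83

To calculate the rate:

1. Count total LOGOUT events: 10
2. Total time period: 12 minutes
3. Rate = 10 / 12 = 0.83 events per minute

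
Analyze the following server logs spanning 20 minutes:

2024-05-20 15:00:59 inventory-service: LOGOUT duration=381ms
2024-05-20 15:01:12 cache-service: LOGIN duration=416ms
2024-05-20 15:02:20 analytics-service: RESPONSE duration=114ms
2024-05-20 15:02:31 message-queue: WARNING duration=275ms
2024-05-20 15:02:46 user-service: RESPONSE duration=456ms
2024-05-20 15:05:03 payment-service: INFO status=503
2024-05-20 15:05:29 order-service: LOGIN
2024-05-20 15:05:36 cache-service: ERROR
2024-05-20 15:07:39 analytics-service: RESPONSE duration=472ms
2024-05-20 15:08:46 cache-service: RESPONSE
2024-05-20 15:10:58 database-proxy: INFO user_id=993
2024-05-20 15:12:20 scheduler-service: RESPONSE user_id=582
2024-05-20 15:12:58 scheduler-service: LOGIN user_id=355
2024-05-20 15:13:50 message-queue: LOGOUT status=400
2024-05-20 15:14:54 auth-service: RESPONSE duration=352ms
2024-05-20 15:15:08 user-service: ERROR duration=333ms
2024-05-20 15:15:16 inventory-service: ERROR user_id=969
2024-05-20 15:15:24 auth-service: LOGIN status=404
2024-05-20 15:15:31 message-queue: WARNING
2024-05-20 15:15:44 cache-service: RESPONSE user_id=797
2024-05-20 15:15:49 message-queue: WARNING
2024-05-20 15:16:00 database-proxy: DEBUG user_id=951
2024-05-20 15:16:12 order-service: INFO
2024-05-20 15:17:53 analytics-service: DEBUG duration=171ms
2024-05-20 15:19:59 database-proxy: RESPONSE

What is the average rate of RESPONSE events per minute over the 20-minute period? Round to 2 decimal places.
0.4

To calculate the rate:

1. Count total RESPONSE events: 8
2. Total time period: 20 minutes
3. Rate = 8 / 20 = 0.4 events per minute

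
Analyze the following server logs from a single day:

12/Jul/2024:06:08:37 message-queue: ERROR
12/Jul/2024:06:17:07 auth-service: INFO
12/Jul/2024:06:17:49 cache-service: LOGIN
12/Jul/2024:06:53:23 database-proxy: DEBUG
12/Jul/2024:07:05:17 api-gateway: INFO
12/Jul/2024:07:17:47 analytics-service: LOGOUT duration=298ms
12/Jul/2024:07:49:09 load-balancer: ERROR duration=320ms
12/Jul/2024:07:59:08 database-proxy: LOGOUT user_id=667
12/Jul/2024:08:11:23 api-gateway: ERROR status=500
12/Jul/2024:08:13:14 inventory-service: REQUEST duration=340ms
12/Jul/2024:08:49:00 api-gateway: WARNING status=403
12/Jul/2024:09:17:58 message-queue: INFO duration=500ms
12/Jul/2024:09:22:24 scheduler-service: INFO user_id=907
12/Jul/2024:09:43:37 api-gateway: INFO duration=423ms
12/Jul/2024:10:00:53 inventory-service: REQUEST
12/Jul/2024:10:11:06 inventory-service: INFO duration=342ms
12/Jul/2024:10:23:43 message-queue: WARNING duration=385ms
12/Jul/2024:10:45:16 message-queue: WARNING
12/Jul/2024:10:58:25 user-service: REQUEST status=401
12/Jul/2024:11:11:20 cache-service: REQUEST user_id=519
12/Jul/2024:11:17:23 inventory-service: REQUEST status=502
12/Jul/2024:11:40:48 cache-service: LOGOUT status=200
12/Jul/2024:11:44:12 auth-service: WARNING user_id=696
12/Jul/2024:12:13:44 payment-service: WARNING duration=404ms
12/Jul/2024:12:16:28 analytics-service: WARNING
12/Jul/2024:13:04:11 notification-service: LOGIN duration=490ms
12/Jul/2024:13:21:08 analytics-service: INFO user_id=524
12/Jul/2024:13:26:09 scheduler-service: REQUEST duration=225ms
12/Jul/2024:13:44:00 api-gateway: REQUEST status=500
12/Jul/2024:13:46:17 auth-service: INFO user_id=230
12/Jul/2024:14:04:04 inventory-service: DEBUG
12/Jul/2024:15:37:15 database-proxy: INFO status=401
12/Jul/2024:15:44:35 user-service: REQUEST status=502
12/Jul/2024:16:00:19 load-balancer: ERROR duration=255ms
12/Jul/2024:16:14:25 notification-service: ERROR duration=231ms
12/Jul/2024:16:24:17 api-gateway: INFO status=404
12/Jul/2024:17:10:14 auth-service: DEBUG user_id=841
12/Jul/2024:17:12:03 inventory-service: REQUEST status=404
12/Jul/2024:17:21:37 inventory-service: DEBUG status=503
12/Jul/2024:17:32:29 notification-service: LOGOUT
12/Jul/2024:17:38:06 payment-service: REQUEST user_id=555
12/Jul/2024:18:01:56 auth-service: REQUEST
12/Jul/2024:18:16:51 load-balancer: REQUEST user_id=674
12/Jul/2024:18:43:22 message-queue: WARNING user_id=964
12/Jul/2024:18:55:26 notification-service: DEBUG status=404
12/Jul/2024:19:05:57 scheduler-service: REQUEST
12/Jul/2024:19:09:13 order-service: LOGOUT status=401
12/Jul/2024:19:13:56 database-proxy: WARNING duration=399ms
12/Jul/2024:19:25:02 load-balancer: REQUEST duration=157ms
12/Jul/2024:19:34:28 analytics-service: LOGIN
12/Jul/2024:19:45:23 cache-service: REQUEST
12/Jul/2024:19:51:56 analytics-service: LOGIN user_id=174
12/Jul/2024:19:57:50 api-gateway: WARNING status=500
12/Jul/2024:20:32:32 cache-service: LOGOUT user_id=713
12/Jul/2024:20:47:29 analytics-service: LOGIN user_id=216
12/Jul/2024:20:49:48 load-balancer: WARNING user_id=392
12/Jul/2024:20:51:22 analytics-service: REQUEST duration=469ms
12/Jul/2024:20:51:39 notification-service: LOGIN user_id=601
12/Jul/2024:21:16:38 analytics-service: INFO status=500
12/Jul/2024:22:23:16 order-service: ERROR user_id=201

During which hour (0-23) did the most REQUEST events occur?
19

To find the peak hour:

1. Group all REQUEST events by hour
2. Count events in each hour
3. Find hour with maximum count
4. Peak hour: 19 (with 3 events)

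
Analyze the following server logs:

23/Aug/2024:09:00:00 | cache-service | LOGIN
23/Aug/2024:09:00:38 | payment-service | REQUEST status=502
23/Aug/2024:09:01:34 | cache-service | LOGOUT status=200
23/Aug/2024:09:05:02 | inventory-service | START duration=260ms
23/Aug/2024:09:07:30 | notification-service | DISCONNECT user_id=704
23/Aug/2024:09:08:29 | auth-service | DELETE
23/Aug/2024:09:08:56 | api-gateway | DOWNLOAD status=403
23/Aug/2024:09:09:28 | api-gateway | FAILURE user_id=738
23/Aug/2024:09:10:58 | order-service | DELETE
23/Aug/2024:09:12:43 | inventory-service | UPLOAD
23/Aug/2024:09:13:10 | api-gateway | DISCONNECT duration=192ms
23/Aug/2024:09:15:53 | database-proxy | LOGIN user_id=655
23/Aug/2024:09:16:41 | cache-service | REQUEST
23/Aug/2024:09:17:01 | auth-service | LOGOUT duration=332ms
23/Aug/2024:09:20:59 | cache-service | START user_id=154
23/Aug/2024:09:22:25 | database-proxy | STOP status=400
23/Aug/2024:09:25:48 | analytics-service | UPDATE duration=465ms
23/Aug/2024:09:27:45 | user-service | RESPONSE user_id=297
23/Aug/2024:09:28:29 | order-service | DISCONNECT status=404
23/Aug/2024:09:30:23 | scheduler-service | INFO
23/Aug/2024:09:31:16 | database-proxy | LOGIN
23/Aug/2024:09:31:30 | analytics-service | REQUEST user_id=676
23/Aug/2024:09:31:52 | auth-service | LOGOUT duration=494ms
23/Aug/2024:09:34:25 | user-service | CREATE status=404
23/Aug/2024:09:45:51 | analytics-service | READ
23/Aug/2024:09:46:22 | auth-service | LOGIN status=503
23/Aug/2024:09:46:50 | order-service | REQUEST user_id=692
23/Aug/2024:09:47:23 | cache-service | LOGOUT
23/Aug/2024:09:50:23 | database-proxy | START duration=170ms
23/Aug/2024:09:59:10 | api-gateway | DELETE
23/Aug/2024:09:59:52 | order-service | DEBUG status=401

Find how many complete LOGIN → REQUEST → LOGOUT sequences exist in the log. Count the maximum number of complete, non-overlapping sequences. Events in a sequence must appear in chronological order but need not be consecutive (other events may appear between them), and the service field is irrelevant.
4

To count sequences:

1. Look for pattern: LOGIN → REQUEST → LOGOUT
2. Greedily scan the log in chronological order, matching each sequence element in turn (ignoring service)
3. Each time the full pattern completes, increment the count and restart matching from the next event
4. Complete non-overlapping sequences found: 4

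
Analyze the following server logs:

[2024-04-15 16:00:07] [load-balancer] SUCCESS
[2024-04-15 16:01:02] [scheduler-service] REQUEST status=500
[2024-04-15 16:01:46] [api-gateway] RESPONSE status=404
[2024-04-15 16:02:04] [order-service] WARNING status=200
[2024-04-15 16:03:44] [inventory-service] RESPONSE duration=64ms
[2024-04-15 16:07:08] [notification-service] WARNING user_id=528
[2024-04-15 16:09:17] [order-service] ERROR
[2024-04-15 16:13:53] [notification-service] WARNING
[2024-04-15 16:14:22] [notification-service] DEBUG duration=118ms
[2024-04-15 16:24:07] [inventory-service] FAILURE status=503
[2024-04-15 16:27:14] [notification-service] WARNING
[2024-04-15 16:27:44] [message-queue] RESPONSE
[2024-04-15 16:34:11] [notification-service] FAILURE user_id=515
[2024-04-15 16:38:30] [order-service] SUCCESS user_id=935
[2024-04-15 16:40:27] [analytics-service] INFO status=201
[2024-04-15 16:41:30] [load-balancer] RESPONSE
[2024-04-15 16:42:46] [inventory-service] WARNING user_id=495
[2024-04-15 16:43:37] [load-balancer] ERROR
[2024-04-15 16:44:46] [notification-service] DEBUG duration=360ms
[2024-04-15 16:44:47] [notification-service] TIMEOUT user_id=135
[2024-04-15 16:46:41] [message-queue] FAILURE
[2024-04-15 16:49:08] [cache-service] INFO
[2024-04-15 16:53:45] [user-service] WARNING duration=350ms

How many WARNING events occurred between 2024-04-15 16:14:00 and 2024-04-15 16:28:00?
1

To count events in the time window:

1. Window boundaries: 2024-04-15 16:14:00 to 2024-04-15 16:28:00
2. Filter for WARNING events within this window
3. Count matching events: 1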